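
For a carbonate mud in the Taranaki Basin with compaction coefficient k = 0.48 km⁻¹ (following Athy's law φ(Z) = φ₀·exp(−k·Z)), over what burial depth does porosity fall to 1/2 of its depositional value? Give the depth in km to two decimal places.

1.44 km

φ/φ₀ = 1/2 ⇒ exp(−k·Z) = 1/2 ⇒ Z = ln(2) / k
Z = 0.6931 / 0.48 = 1.444 km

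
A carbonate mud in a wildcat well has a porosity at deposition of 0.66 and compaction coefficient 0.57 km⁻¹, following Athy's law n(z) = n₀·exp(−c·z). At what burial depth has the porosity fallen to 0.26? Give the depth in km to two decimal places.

1.63 km

Invert Athy's law: z = ln(n₀/n) / c
z = ln(0.66/0.26) / 0.57 = ln(2.538) / 0.57 = 0.9316 / 0.57 = 1.634 km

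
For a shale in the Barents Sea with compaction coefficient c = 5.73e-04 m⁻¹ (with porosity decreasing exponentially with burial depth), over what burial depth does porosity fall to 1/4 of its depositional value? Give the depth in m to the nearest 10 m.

Working in km (1 km = 1000 m; c in km⁻¹ = c in m⁻¹ × 1000):
φ/φ₀ = 1/4 ⇒ exp(−c·z) = 1/4 ⇒ z = ln(4) / c
z = 1.3863 / 0.573 = 2.419 km

2420 m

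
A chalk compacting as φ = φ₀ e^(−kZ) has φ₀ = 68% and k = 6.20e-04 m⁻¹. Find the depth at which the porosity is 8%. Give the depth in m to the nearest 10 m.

Working in km (1 km = 1000 m; k in km⁻¹ = k in m⁻¹ × 1000):
Invert Athy's law: Z = ln(φ₀/φ) / k
Z = ln(0.68/0.08) / 0.62 = ln(8.5) / 0.62 = 2.1401 / 0.62 = 3.452 km

3450 m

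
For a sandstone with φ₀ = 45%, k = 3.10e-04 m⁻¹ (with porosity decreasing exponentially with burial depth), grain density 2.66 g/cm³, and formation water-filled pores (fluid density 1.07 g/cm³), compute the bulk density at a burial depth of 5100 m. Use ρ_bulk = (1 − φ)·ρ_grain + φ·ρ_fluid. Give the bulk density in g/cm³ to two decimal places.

2.51 g/cm³

Working in km (1 km = 1000 m; k in km⁻¹ = k in m⁻¹ × 1000):
Porosity at depth: φ = 0.45·exp(−0.31×5.1) = 0.45×0.2058 = 0.0926
Bulk density: ρ_b = (1−φ)ρ_g + φ·ρ_f = 0.9074×2.66 + 0.0926×1.07
       = 2.414 + 0.099 = 2.513 g/cm³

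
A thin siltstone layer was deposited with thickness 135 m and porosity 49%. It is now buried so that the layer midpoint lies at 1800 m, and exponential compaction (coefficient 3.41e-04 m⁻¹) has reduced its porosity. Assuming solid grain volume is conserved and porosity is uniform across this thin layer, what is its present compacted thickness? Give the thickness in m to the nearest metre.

Working in km (1 km = 1000 m; k in km⁻¹ = k in m⁻¹ × 1000):
Porosity at 1.8 km: n = 0.49·exp(−0.341×1.8) = 0.2652
Solid-volume conservation: h(1−n) = h₀(1−n₀) ⇒ h = h₀·(1−n₀)/(1−n)
h = 0.135 × (1 − 0.49)/(1 − 0.2652) = 0.135 × 0.6941 = 0.0937 km

94 m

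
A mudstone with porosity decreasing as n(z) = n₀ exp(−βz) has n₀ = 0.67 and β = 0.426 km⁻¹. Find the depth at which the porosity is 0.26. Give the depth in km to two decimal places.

Invert Athy's law: z = ln(n₀/n) / β
z = ln(0.67/0.26) / 0.426 = ln(2.577) / 0.426 = 0.9466 / 0.426 = 2.222 km

2.22 km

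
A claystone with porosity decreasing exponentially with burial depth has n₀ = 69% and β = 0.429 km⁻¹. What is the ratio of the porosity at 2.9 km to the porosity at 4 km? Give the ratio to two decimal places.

1.60

n(d₁)/n(d₂) = e^(−β·d₁)/e^(−β·d₂) = e^{β(d₂−d₁)}
= exp(0.429 × 1.1) = exp(0.4719) = 1.6030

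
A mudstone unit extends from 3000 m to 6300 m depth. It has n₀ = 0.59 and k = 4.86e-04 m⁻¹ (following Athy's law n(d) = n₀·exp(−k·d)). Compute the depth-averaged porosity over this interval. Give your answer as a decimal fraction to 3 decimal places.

0.068

Working in km (1 km = 1000 m; k in km⁻¹ = k in m⁻¹ × 1000):
⟨n⟩ = (1/(d₂−d₁)) ∫ n₀ e^(−kd) dd = n₀·(e^(−k·d₁) − e^(−k·d₂)) / (k·(d₂−d₁))
e^(−0.486×3) = 0.2327; e^(−0.486×6.3) = 0.0468
⟨n⟩ = 0.59 × (0.2327 − 0.0468) / (0.486 × 3.3) = 0.59 × 0.1159 = 0.0684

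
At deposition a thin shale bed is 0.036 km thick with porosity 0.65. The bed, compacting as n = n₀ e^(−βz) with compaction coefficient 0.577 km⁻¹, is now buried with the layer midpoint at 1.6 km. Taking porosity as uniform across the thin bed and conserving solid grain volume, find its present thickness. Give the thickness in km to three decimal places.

Porosity at 1.6 km: n = 0.65·exp(−0.577×1.6) = 0.2582
Solid-volume conservation: h(1−n) = h₀(1−n₀) ⇒ h = h₀·(1−n₀)/(1−n)
h = 0.036 × (1 − 0.65)/(1 − 0.2582) = 0.036 × 0.4718 = 0.0170 km

0.017 km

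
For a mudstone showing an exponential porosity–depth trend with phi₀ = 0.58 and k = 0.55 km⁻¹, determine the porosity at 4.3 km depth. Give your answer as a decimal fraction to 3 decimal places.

0.054

phi = phi₀·exp(−k·d) = 0.58 × exp(−0.55 × 4.3) = 0.58 × exp(−2.365)
  = 0.58 × 0.0939 = 0.0545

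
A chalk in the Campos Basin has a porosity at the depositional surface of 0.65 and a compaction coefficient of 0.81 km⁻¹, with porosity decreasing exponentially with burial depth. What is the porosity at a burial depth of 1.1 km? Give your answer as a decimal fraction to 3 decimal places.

0.267

phi = phi₀·exp(−c·Z) = 0.65 × exp(−0.81 × 1.1) = 0.65 × exp(−0.891)
  = 0.65 × 0.4102 = 0.2667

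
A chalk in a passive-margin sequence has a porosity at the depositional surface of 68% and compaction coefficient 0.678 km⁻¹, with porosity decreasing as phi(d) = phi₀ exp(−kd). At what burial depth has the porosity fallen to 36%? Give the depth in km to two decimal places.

0.94 km

Invert Athy's law: d = ln(phi₀/phi) / k
d = ln(0.68/0.36) / 0.678 = ln(1.889) / 0.678 = 0.6360 / 0.678 = 0.938 km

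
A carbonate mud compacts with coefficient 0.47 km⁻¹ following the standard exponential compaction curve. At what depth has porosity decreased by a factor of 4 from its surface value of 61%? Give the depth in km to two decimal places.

φ/φ₀ = 1/4 ⇒ exp(−c·d) = 1/4 ⇒ d = ln(4) / c
d = 1.3863 / 0.47 = 2.950 km

2.95 km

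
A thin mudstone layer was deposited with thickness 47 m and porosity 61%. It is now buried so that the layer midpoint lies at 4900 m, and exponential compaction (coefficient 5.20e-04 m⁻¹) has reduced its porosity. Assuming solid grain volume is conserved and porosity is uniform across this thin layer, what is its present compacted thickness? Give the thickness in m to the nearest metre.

Working in km (1 km = 1000 m; c in km⁻¹ = c in m⁻¹ × 1000):
Porosity at 4.9 km: n = 0.61·exp(−0.52×4.9) = 0.0477
Solid-volume conservation: h(1−n) = h₀(1−n₀) ⇒ h = h₀·(1−n₀)/(1−n)
h = 0.047 × (1 − 0.61)/(1 − 0.0477) = 0.047 × 0.4095 = 0.0192 km

19 m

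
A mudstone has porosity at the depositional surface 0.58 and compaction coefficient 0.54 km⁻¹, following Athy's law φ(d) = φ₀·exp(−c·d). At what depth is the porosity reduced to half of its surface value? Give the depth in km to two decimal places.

φ/φ₀ = 1/2 ⇒ exp(−c·d) = 1/2 ⇒ d = ln(2) / c
d = 0.6931 / 0.54 = 1.284 km

1.28 km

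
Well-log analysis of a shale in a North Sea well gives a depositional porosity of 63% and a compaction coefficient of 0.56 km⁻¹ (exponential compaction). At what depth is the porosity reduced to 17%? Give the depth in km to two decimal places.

2.34 km

Invert Athy's law: Z = ln(φ₀/φ) / c
Z = ln(0.63/0.17) / 0.56 = ln(3.706) / 0.56 = 1.3099 / 0.56 = 2.339 km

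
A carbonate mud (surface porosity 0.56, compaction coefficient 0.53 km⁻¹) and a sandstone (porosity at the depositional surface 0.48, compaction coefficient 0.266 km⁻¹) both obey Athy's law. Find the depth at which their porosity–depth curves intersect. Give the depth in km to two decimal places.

Set phi₀ₐ e^(−kₐz) = phi₀ᵦ e^(−kᵦz) ⇒ ln(phi₀ₐ/phi₀ᵦ) = (kₐ − kᵦ)·z
z = ln(0.56/0.48) / (0.53 − 0.266) = 0.1542 / 0.264 = 0.584 km

0.58 km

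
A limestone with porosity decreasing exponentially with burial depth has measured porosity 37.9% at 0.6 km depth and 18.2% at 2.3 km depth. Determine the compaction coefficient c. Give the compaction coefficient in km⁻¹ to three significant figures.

Athy: phi(d) = phi₀ e^(−cd) ⇒ phi₁/phi₂ = e^{c(d₂−d₁)} ⇒ c = ln(phi₁/phi₂)/(d₂−d₁)
c = ln(0.379/0.182) / (2.3 − 0.6) = ln(2.082) / 1.7 = 0.7335 / 1.7 = 0.4315 km⁻¹

0.431 km⁻¹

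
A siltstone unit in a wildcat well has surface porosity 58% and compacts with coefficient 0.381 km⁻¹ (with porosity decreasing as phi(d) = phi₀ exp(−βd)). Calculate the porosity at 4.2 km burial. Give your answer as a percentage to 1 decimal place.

11.7%

phi = phi₀·exp(−β·d) = 0.58 × exp(−0.381 × 4.2) = 0.58 × exp(−1.6)
  = 0.58 × 0.2019 = 0.1171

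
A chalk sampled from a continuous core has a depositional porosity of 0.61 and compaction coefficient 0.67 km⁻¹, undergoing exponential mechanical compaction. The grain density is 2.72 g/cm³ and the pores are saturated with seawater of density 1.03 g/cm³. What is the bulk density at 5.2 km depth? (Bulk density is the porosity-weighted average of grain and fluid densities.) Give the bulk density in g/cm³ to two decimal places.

2.69 g/cm³

Porosity at depth: phi = 0.61·exp(−0.67×5.2) = 0.61×0.0307 = 0.0187
Bulk density: ρ_b = (1−phi)ρ_g + phi·ρ_f = 0.9813×2.72 + 0.0187×1.03
       = 2.669 + 0.019 = 2.688 g/cm³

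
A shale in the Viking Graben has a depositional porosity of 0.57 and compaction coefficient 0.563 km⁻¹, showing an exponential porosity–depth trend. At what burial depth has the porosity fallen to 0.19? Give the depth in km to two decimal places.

Invert Athy's law: d = ln(n₀/n) / c
d = ln(0.57/0.19) / 0.563 = ln(3) / 0.563 = 1.0986 / 0.563 = 1.951 km

1.95 km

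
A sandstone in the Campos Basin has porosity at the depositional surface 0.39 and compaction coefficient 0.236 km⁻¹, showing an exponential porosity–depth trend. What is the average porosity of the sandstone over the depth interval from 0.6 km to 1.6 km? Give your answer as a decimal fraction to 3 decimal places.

⟨n⟩ = (1/(Z₂−Z₁)) ∫ n₀ e^(−cZ) dZ = n₀·(e^(−c·Z₁) − e^(−c·Z₂)) / (c·(Z₂−Z₁))
e^(−0.236×0.6) = 0.8680; e^(−0.236×1.6) = 0.6855
⟨n⟩ = 0.39 × (0.8680 − 0.6855) / (0.236 × 1) = 0.39 × 0.7732 = 0.3015

0.302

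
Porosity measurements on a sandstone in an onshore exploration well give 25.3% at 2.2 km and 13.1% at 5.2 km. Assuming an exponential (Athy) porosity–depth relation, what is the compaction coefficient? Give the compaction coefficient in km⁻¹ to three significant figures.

0.219 km⁻¹

Athy: n(d) = n₀ e^(−cd) ⇒ n₁/n₂ = e^{c(d₂−d₁)} ⇒ c = ln(n₁/n₂)/(d₂−d₁)
c = ln(0.253/0.131) / (5.2 − 2.2) = ln(1.931) / 3 = 0.6582 / 3 = 0.2194 km⁻¹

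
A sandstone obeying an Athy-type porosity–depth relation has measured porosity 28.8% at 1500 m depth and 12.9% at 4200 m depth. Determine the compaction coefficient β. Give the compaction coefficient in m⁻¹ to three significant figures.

0.000297 m⁻¹

Working in km (1 km = 1000 m; β in km⁻¹ = β in m⁻¹ × 1000):
Athy: φ(d) = φ₀ e^(−βd) ⇒ φ₁/φ₂ = e^{β(d₂−d₁)} ⇒ β = ln(φ₁/φ₂)/(d₂−d₁)
β = ln(0.288/0.129) / (4.2 − 1.5) = ln(2.233) / 2.7 = 0.8031 / 2.7 = 0.2975 km⁻¹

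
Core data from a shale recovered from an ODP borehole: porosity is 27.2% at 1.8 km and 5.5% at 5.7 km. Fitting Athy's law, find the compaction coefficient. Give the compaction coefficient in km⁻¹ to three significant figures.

0.410 km⁻¹

Athy: φ(d) = φ₀ e^(−βd) ⇒ φ₁/φ₂ = e^{β(d₂−d₁)} ⇒ β = ln(φ₁/φ₂)/(d₂−d₁)
β = ln(0.272/0.055) / (5.7 − 1.8) = ln(4.945) / 3.9 = 1.5985 / 3.9 = 0.4099 km⁻¹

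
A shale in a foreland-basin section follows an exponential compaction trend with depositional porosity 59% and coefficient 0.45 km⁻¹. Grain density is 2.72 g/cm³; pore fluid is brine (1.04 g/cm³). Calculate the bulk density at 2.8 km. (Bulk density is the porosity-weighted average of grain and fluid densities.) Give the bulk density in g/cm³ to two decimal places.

2.44 g/cm³

Porosity at depth: phi = 0.59·exp(−0.45×2.8) = 0.59×0.2837 = 0.1674
Bulk density: ρ_b = (1−phi)ρ_g + phi·ρ_f = 0.8326×2.72 + 0.1674×1.04
       = 2.265 + 0.174 = 2.439 g/cm³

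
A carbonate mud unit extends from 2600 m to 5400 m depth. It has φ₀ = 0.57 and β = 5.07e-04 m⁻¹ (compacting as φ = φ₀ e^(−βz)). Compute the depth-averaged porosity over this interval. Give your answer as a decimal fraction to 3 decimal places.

0.081

Working in km (1 km = 1000 m; β in km⁻¹ = β in m⁻¹ × 1000):
⟨φ⟩ = (1/(z₂−z₁)) ∫ φ₀ e^(−βz) dz = φ₀·(e^(−β·z₁) − e^(−β·z₂)) / (β·(z₂−z₁))
e^(−0.507×2.6) = 0.2676; e^(−0.507×5.4) = 0.0647
⟨φ⟩ = 0.57 × (0.2676 − 0.0647) / (0.507 × 2.8) = 0.57 × 0.1429 = 0.0815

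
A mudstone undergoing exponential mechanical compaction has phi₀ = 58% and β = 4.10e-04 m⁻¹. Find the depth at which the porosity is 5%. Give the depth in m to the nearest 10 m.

Working in km (1 km = 1000 m; β in km⁻¹ = β in m⁻¹ × 1000):
Invert Athy's law: d = ln(phi₀/phi) / β
d = ln(0.58/0.05) / 0.41 = ln(11.6) / 0.41 = 2.4510 / 0.41 = 5.978 km

5980 m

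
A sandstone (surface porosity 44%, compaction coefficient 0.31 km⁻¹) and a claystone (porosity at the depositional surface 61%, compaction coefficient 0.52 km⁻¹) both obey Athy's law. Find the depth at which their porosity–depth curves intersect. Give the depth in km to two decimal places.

1.56 km

Set n₀ₐ e^(−kₐz) = n₀ᵦ e^(−kᵦz) ⇒ ln(n₀ₐ/n₀ᵦ) = (kₐ − kᵦ)·z
z = ln(0.44/0.61) / (0.31 − 0.52) = -0.3267 / -0.21 = 1.556 km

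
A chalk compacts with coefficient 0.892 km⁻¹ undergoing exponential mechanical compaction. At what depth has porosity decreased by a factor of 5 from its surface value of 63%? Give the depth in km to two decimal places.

phi/phi₀ = 1/5 ⇒ exp(−β·Z) = 1/5 ⇒ Z = ln(5) / β
Z = 1.6094 / 0.892 = 1.804 km

1.80 km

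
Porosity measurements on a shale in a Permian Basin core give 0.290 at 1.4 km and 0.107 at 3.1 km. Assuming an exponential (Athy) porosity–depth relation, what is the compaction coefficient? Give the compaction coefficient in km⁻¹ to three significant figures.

0.587 km⁻¹

Athy: n(z) = n₀ e^(−βz) ⇒ n₁/n₂ = e^{β(z₂−z₁)} ⇒ β = ln(n₁/n₂)/(z₂−z₁)
β = ln(0.29/0.107) / (3.1 − 1.4) = ln(2.71) / 1.7 = 0.9971 / 1.7 = 0.5865 km⁻¹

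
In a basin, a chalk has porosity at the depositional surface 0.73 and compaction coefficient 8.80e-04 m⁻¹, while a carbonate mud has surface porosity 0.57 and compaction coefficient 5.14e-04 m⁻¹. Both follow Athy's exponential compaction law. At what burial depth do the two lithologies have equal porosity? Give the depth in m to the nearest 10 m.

Working in km (1 km = 1000 m; β in km⁻¹ = β in m⁻¹ × 1000):
Set phi₀ₐ e^(−βₐd) = phi₀ᵦ e^(−βᵦd) ⇒ ln(phi₀ₐ/phi₀ᵦ) = (βₐ − βᵦ)·d
d = ln(0.73/0.57) / (0.88 − 0.514) = 0.2474 / 0.366 = 0.676 km

680 m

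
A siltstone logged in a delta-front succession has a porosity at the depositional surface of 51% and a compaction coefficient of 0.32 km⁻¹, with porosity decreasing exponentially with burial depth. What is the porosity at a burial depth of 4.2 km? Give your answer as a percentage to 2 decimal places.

13.30%

n = n₀·exp(−β·Z) = 0.51 × exp(−0.32 × 4.2) = 0.51 × exp(−1.344)
  = 0.51 × 0.2608 = 0.1330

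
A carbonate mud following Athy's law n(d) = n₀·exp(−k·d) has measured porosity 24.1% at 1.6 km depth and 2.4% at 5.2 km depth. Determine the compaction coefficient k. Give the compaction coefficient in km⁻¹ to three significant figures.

0.641 km⁻¹

Athy: n(d) = n₀ e^(−kd) ⇒ n₁/n₂ = e^{k(d₂−d₁)} ⇒ k = ln(n₁/n₂)/(d₂−d₁)
k = ln(0.241/0.024) / (5.2 − 1.6) = ln(10.04) / 3.6 = 2.3067 / 3.6 = 0.6408 km⁻¹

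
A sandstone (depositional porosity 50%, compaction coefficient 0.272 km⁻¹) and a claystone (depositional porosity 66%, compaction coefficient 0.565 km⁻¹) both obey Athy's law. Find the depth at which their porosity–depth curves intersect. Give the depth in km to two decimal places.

Set n₀ₐ e^(−cₐz) = n₀ᵦ e^(−cᵦz) ⇒ ln(n₀ₐ/n₀ᵦ) = (cₐ − cᵦ)·z
z = ln(0.5/0.66) / (0.272 − 0.565) = -0.2776 / -0.293 = 0.948 km

0.95 km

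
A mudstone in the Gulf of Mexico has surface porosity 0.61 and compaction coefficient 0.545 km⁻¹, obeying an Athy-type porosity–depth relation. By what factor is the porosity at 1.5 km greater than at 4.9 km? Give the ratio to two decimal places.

n(d₁)/n(d₂) = e^(−β·d₁)/e^(−β·d₂) = e^{β(d₂−d₁)}
= exp(0.545 × 3.4) = exp(1.853) = 6.3789

6.38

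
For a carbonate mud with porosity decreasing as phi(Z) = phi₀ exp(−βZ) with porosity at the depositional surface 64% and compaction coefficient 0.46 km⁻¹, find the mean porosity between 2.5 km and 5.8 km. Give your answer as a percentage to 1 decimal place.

10.4%

⟨phi⟩ = (1/(Z₂−Z₁)) ∫ phi₀ e^(−βZ) dZ = phi₀·(e^(−β·Z₁) − e^(−β·Z₂)) / (β·(Z₂−Z₁))
e^(−0.46×2.5) = 0.3166; e^(−0.46×5.8) = 0.0694
⟨phi⟩ = 0.64 × (0.3166 − 0.0694) / (0.46 × 3.3) = 0.64 × 0.1629 = 0.1042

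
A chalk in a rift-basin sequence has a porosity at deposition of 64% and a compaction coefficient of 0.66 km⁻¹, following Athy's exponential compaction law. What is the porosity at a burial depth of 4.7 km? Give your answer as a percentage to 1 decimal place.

2.9%

n = n₀·exp(−c·Z) = 0.64 × exp(−0.66 × 4.7) = 0.64 × exp(−3.102)
  = 0.64 × 0.0450 = 0.0288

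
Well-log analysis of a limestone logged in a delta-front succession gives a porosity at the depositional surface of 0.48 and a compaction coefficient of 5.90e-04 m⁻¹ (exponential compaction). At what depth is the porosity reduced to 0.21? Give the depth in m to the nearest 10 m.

1400 m

Working in km (1 km = 1000 m; β in km⁻¹ = β in m⁻¹ × 1000):
Invert Athy's law: z = ln(phi₀/phi) / β
z = ln(0.48/0.21) / 0.59 = ln(2.286) / 0.59 = 0.8267 / 0.59 = 1.401 km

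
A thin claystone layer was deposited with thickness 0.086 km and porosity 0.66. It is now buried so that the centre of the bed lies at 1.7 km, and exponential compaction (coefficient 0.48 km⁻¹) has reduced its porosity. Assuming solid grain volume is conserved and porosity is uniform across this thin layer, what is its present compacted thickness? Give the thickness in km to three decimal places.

0.041 km

Porosity at 1.7 km: φ = 0.66·exp(−0.48×1.7) = 0.2918
Solid-volume conservation: h(1−φ) = h₀(1−φ₀) ⇒ h = h₀·(1−φ₀)/(1−φ)
h = 0.086 × (1 − 0.66)/(1 − 0.2918) = 0.086 × 0.4801 = 0.0413 km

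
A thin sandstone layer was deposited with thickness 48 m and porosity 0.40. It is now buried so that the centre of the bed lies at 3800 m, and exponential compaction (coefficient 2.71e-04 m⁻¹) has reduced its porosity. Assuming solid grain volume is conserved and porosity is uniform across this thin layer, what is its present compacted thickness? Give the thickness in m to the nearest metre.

34 m

Working in km (1 km = 1000 m; β in km⁻¹ = β in m⁻¹ × 1000):
Porosity at 3.8 km: φ = 0.4·exp(−0.271×3.8) = 0.1428
Solid-volume conservation: h(1−φ) = h₀(1−φ₀) ⇒ h = h₀·(1−φ₀)/(1−φ)
h = 0.048 × (1 − 0.4)/(1 − 0.1428) = 0.048 × 0.7000 = 0.0336 km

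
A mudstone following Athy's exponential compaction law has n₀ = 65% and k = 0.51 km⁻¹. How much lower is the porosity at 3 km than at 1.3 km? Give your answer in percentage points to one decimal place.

19.4 percentage points

n(1.3) = 0.65·e^(−0.51×1.3) = 0.3349
n(3) = 0.65·e^(−0.51×3) = 0.1407
Δn = 0.3349 − 0.1407 = 0.1942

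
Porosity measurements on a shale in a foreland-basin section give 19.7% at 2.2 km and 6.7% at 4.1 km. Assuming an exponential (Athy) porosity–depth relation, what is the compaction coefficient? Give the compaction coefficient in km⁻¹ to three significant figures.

0.568 km⁻¹

Athy: phi(z) = phi₀ e^(−kz) ⇒ phi₁/phi₂ = e^{k(z₂−z₁)} ⇒ k = ln(phi₁/phi₂)/(z₂−z₁)
k = ln(0.197/0.067) / (4.1 − 2.2) = ln(2.94) / 1.9 = 1.0785 / 1.9 = 0.5676 km⁻¹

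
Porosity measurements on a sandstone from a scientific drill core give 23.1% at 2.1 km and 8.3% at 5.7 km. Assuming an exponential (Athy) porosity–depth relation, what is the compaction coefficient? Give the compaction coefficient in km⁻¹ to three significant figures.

Athy: φ(z) = φ₀ e^(−kz) ⇒ φ₁/φ₂ = e^{k(z₂−z₁)} ⇒ k = ln(φ₁/φ₂)/(z₂−z₁)
k = ln(0.231/0.083) / (5.7 − 2.1) = ln(2.783) / 3.6 = 1.0236 / 3.6 = 0.2843 km⁻¹

0.284 km⁻¹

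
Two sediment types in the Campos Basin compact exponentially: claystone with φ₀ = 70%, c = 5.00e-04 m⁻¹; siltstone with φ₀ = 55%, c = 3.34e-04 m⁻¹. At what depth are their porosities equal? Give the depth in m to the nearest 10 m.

Working in km (1 km = 1000 m; c in km⁻¹ = c in m⁻¹ × 1000):
Set φ₀ₐ e^(−cₐd) = φ₀ᵦ e^(−cᵦd) ⇒ ln(φ₀ₐ/φ₀ᵦ) = (cₐ − cᵦ)·d
d = ln(0.7/0.55) / (0.5 − 0.334) = 0.2412 / 0.166 = 1.453 km

1450 m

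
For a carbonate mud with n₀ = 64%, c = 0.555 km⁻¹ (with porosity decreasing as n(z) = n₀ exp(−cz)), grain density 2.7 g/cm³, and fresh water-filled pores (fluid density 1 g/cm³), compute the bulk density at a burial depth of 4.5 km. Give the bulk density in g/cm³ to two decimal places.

Porosity at depth: n = 0.64·exp(−0.555×4.5) = 0.64×0.0823 = 0.0527
Bulk density: ρ_b = (1−n)ρ_g + n·ρ_f = 0.9473×2.7 + 0.0527×1
       = 2.558 + 0.053 = 2.610 g/cm³

2.61 g/cm³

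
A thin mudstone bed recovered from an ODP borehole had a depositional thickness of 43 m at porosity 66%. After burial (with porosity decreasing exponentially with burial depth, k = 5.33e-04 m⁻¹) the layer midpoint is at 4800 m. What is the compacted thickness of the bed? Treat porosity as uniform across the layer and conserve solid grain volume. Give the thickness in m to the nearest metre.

Working in km (1 km = 1000 m; k in km⁻¹ = k in m⁻¹ × 1000):
Porosity at 4.8 km: φ = 0.66·exp(−0.533×4.8) = 0.0511
Solid-volume conservation: h(1−φ) = h₀(1−φ₀) ⇒ h = h₀·(1−φ₀)/(1−φ)
h = 0.043 × (1 − 0.66)/(1 − 0.0511) = 0.043 × 0.3583 = 0.0154 km

15 m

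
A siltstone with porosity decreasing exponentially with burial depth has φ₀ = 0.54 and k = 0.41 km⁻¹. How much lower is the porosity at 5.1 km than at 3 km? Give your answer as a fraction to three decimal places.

0.091

φ(3) = 0.54·e^(−0.41×3) = 0.1578
φ(5.1) = 0.54·e^(−0.41×5.1) = 0.0667
Δφ = 0.1578 − 0.0667 = 0.0911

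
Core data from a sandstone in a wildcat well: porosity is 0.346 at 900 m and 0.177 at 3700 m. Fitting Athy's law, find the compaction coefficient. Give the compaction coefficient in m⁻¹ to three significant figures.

Working in km (1 km = 1000 m; β in km⁻¹ = β in m⁻¹ × 1000):
Athy: φ(Z) = φ₀ e^(−βZ) ⇒ φ₁/φ₂ = e^{β(Z₂−Z₁)} ⇒ β = ln(φ₁/φ₂)/(Z₂−Z₁)
β = ln(0.346/0.177) / (3.7 − 0.9) = ln(1.955) / 2.8 = 0.6703 / 2.8 = 0.2394 km⁻¹

0.000239 m⁻¹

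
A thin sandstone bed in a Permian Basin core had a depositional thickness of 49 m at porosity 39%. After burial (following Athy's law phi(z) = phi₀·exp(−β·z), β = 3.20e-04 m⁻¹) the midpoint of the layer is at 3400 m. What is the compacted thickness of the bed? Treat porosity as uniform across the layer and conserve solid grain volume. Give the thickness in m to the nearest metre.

34 m

Working in km (1 km = 1000 m; β in km⁻¹ = β in m⁻¹ × 1000):
Porosity at 3.4 km: phi = 0.39·exp(−0.32×3.4) = 0.1314
Solid-volume conservation: h(1−phi) = h₀(1−phi₀) ⇒ h = h₀·(1−phi₀)/(1−phi)
h = 0.049 × (1 − 0.39)/(1 − 0.1314) = 0.049 × 0.7023 = 0.0344 km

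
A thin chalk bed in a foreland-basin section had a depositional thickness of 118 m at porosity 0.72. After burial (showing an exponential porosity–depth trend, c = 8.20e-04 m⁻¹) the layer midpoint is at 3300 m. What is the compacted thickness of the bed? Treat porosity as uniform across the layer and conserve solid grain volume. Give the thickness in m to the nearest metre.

35 m

Working in km (1 km = 1000 m; c in km⁻¹ = c in m⁻¹ × 1000):
Porosity at 3.3 km: φ = 0.72·exp(−0.82×3.3) = 0.0481
Solid-volume conservation: h(1−φ) = h₀(1−φ₀) ⇒ h = h₀·(1−φ₀)/(1−φ)
h = 0.118 × (1 − 0.72)/(1 − 0.0481) = 0.118 × 0.2941 = 0.0347 km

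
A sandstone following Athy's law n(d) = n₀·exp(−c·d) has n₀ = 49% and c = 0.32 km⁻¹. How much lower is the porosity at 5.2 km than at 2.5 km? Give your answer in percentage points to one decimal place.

12.7 percentage points

n(2.5) = 0.49·e^(−0.32×2.5) = 0.2202
n(5.2) = 0.49·e^(−0.32×5.2) = 0.0928
Δn = 0.2202 − 0.0928 = 0.1274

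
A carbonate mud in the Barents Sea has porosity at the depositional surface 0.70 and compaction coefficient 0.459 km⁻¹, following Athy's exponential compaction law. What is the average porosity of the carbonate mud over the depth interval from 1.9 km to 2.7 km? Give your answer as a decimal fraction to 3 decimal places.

0.245

⟨n⟩ = (1/(d₂−d₁)) ∫ n₀ e^(−cd) dd = n₀·(e^(−c·d₁) − e^(−c·d₂)) / (c·(d₂−d₁))
e^(−0.459×1.9) = 0.4181; e^(−0.459×2.7) = 0.2896
⟨n⟩ = 0.7 × (0.4181 − 0.2896) / (0.459 × 0.8) = 0.7 × 0.3499 = 0.2449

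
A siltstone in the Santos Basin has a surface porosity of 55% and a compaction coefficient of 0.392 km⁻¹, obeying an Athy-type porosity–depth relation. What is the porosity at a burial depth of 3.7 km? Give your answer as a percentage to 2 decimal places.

n = n₀·exp(−k·d) = 0.55 × exp(−0.392 × 3.7) = 0.55 × exp(−1.45)
  = 0.55 × 0.2345 = 0.1290

12.90%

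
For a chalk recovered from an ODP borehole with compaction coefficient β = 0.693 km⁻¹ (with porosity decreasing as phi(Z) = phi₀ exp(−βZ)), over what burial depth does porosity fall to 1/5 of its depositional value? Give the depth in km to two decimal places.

phi/phi₀ = 1/5 ⇒ exp(−β·Z) = 1/5 ⇒ Z = ln(5) / β
Z = 1.6094 / 0.693 = 2.322 km

2.32 km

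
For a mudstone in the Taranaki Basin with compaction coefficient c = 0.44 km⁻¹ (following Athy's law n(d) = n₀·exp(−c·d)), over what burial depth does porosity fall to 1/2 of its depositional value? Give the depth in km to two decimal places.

n/n₀ = 1/2 ⇒ exp(−c·d) = 1/2 ⇒ d = ln(2) / c
d = 0.6931 / 0.44 = 1.575 km

1.58 km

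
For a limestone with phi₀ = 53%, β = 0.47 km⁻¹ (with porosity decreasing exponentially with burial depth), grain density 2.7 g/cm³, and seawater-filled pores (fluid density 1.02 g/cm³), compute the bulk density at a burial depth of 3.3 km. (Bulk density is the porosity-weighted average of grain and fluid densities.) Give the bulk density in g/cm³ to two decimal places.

2.51 g/cm³

Porosity at depth: phi = 0.53·exp(−0.47×3.3) = 0.53×0.2120 = 0.1124
Bulk density: ρ_b = (1−phi)ρ_g + phi·ρ_f = 0.8876×2.7 + 0.1124×1.02
       = 2.397 + 0.115 = 2.511 g/cm³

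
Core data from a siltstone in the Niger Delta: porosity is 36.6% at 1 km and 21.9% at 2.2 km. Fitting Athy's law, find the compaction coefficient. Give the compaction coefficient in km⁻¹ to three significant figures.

Athy: n(d) = n₀ e^(−cd) ⇒ n₁/n₂ = e^{c(d₂−d₁)} ⇒ c = ln(n₁/n₂)/(d₂−d₁)
c = ln(0.366/0.219) / (2.2 − 1) = ln(1.671) / 1.2 = 0.5136 / 1.2 = 0.428 km⁻¹

0.428 km⁻¹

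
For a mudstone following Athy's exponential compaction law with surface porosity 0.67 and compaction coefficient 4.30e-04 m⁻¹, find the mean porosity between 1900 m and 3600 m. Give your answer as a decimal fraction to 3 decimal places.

0.210

Working in km (1 km = 1000 m; β in km⁻¹ = β in m⁻¹ × 1000):
⟨phi⟩ = (1/(Z₂−Z₁)) ∫ phi₀ e^(−βZ) dZ = phi₀·(e^(−β·Z₁) − e^(−β·Z₂)) / (β·(Z₂−Z₁))
e^(−0.43×1.9) = 0.4418; e^(−0.43×3.6) = 0.2127
⟨phi⟩ = 0.67 × (0.4418 − 0.2127) / (0.43 × 1.7) = 0.67 × 0.3134 = 0.2100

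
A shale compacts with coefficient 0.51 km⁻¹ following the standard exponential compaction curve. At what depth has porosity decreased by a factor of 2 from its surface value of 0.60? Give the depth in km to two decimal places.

1.36 km

n/n₀ = 1/2 ⇒ exp(−c·z) = 1/2 ⇒ z = ln(2) / c
z = 0.6931 / 0.51 = 1.359 km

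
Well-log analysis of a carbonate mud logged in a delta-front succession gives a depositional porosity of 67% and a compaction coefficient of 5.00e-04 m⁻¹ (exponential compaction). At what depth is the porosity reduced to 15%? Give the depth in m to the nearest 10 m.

Working in km (1 km = 1000 m; β in km⁻¹ = β in m⁻¹ × 1000):
Invert Athy's law: Z = ln(φ₀/φ) / β
Z = ln(0.67/0.15) / 0.5 = ln(4.467) / 0.5 = 1.4966 / 0.5 = 2.993 km

2990 m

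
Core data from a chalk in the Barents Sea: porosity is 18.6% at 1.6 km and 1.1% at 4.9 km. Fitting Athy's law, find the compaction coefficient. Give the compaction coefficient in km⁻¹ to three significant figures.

Athy: φ(d) = φ₀ e^(−kd) ⇒ φ₁/φ₂ = e^{k(d₂−d₁)} ⇒ k = ln(φ₁/φ₂)/(d₂−d₁)
k = ln(0.186/0.011) / (4.9 − 1.6) = ln(16.91) / 3.3 = 2.8279 / 3.3 = 0.8569 km⁻¹

0.857 km⁻¹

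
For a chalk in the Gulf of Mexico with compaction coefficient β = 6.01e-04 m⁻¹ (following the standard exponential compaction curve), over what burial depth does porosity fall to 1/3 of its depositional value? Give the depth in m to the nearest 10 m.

Working in km (1 km = 1000 m; β in km⁻¹ = β in m⁻¹ × 1000):
phi/phi₀ = 1/3 ⇒ exp(−β·z) = 1/3 ⇒ z = ln(3) / β
z = 1.0986 / 0.601 = 1.828 km

1830 m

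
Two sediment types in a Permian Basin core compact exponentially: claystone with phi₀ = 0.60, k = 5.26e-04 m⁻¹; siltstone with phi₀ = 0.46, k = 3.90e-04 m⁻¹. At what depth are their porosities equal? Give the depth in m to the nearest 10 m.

1950 m

Working in km (1 km = 1000 m; k in km⁻¹ = k in m⁻¹ × 1000):
Set phi₀ₐ e^(−kₐz) = phi₀ᵦ e^(−kᵦz) ⇒ ln(phi₀ₐ/phi₀ᵦ) = (kₐ − kᵦ)·z
z = ln(0.6/0.46) / (0.526 − 0.39) = 0.2657 / 0.136 = 1.954 km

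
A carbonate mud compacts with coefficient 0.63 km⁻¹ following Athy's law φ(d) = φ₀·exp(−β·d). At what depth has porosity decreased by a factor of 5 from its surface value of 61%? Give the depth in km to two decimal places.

φ/φ₀ = 1/5 ⇒ exp(−β·d) = 1/5 ⇒ d = ln(5) / β
d = 1.6094 / 0.63 = 2.555 km

2.55 km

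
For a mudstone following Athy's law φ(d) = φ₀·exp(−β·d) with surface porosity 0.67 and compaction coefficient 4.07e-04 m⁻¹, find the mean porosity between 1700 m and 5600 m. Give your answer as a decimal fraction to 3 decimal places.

0.168

Working in km (1 km = 1000 m; β in km⁻¹ = β in m⁻¹ × 1000):
⟨φ⟩ = (1/(d₂−d₁)) ∫ φ₀ e^(−βd) dd = φ₀·(e^(−β·d₁) − e^(−β·d₂)) / (β·(d₂−d₁))
e^(−0.407×1.7) = 0.5006; e^(−0.407×5.6) = 0.1024
⟨φ⟩ = 0.67 × (0.5006 − 0.1024) / (0.407 × 3.9) = 0.67 × 0.2509 = 0.1681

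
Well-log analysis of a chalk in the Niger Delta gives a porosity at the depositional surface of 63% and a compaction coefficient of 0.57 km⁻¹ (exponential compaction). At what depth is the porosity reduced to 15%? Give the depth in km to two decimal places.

Invert Athy's law: d = ln(n₀/n) / β
d = ln(0.63/0.15) / 0.57 = ln(4.2) / 0.57 = 1.4351 / 0.57 = 2.518 km

2.52 km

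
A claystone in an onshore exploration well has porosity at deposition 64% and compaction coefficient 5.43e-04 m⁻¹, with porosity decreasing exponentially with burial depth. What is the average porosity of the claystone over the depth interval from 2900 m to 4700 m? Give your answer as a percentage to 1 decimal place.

Working in km (1 km = 1000 m; c in km⁻¹ = c in m⁻¹ × 1000):
⟨n⟩ = (1/(z₂−z₁)) ∫ n₀ e^(−cz) dz = n₀·(e^(−c·z₁) − e^(−c·z₂)) / (c·(z₂−z₁))
e^(−0.543×2.9) = 0.2071; e^(−0.543×4.7) = 0.0779
⟨n⟩ = 0.64 × (0.2071 − 0.0779) / (0.543 × 1.8) = 0.64 × 0.1321 = 0.0846

8.5%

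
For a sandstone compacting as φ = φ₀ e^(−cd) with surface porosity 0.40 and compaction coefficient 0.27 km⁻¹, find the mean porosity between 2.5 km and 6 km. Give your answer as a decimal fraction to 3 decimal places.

0.132

⟨φ⟩ = (1/(d₂−d₁)) ∫ φ₀ e^(−cd) dd = φ₀·(e^(−c·d₁) − e^(−c·d₂)) / (c·(d₂−d₁))
e^(−0.27×2.5) = 0.5092; e^(−0.27×6) = 0.1979
⟨φ⟩ = 0.4 × (0.5092 − 0.1979) / (0.27 × 3.5) = 0.4 × 0.3294 = 0.1317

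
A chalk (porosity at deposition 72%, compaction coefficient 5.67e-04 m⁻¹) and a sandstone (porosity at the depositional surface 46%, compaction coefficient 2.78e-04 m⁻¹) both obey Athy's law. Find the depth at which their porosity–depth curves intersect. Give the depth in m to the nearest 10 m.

1550 m

Working in km (1 km = 1000 m; c in km⁻¹ = c in m⁻¹ × 1000):
Set phi₀ₐ e^(−cₐz) = phi₀ᵦ e^(−cᵦz) ⇒ ln(phi₀ₐ/phi₀ᵦ) = (cₐ − cᵦ)·z
z = ln(0.72/0.46) / (0.567 − 0.278) = 0.4480 / 0.289 = 1.550 km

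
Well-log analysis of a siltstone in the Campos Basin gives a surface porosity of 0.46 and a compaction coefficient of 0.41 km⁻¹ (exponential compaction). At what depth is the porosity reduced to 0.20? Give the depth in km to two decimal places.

2.03 km

Invert Athy's law: z = ln(phi₀/phi) / k
z = ln(0.46/0.2) / 0.41 = ln(2.3) / 0.41 = 0.8329 / 0.41 = 2.031 km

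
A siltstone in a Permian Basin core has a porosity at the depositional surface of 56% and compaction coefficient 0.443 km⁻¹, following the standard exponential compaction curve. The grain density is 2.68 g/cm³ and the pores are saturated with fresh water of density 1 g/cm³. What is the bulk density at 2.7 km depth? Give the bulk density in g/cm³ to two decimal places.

Porosity at depth: n = 0.56·exp(−0.443×2.7) = 0.56×0.3024 = 0.1693
Bulk density: ρ_b = (1−n)ρ_g + n·ρ_f = 0.8307×2.68 + 0.1693×1
       = 2.226 + 0.169 = 2.396 g/cm³

2.40 g/cm³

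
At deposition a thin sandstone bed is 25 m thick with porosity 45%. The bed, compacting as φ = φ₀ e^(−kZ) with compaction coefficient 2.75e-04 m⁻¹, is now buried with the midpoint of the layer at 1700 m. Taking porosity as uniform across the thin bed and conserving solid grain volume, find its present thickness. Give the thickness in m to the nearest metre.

19 m

Working in km (1 km = 1000 m; k in km⁻¹ = k in m⁻¹ × 1000):
Porosity at 1.7 km: φ = 0.45·exp(−0.275×1.7) = 0.2820
Solid-volume conservation: h(1−φ) = h₀(1−φ₀) ⇒ h = h₀·(1−φ₀)/(1−φ)
h = 0.025 × (1 − 0.45)/(1 − 0.2820) = 0.025 × 0.7660 = 0.0191 km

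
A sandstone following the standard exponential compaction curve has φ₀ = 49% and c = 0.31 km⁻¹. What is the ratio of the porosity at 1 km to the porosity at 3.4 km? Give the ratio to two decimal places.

φ(z₁)/φ(z₂) = e^(−c·z₁)/e^(−c·z₂) = e^{c(z₂−z₁)}
= exp(0.31 × 2.4) = exp(0.744) = 2.1043

2.10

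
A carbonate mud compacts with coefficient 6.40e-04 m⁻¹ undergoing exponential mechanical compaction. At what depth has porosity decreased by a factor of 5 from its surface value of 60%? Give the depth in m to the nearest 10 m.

2510 m

Working in km (1 km = 1000 m; c in km⁻¹ = c in m⁻¹ × 1000):
φ/φ₀ = 1/5 ⇒ exp(−c·z) = 1/5 ⇒ z = ln(5) / c
z = 1.6094 / 0.64 = 2.515 km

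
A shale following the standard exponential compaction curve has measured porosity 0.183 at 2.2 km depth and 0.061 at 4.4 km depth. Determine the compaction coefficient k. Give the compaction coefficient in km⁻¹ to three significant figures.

Athy: φ(d) = φ₀ e^(−kd) ⇒ φ₁/φ₂ = e^{k(d₂−d₁)} ⇒ k = ln(φ₁/φ₂)/(d₂−d₁)
k = ln(0.183/0.061) / (4.4 − 2.2) = ln(3) / 2.2 = 1.0986 / 2.2 = 0.4994 km⁻¹

0.499 km⁻¹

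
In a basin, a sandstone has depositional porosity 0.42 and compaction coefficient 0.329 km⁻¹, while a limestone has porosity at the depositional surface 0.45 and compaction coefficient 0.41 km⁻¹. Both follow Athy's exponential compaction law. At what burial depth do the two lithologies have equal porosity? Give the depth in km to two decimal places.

0.85 km

Set φ₀ₐ e^(−βₐd) = φ₀ᵦ e^(−βᵦd) ⇒ ln(φ₀ₐ/φ₀ᵦ) = (βₐ − βᵦ)·d
d = ln(0.42/0.45) / (0.329 − 0.41) = -0.0690 / -0.081 = 0.852 km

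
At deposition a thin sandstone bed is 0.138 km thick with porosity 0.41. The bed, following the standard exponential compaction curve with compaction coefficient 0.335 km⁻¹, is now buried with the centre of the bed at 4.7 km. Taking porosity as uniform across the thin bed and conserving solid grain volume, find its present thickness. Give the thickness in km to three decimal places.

0.089 km

Porosity at 4.7 km: phi = 0.41·exp(−0.335×4.7) = 0.0849
Solid-volume conservation: h(1−phi) = h₀(1−phi₀) ⇒ h = h₀·(1−phi₀)/(1−phi)
h = 0.138 × (1 − 0.41)/(1 − 0.0849) = 0.138 × 0.6447 = 0.0890 km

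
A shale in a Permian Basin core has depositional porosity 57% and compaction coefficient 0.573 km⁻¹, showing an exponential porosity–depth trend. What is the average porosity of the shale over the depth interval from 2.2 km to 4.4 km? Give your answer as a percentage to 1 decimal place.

9.2%

⟨n⟩ = (1/(d₂−d₁)) ∫ n₀ e^(−βd) dd = n₀·(e^(−β·d₁) − e^(−β·d₂)) / (β·(d₂−d₁))
e^(−0.573×2.2) = 0.2835; e^(−0.573×4.4) = 0.0804
⟨n⟩ = 0.57 × (0.2835 − 0.0804) / (0.573 × 2.2) = 0.57 × 0.1611 = 0.0918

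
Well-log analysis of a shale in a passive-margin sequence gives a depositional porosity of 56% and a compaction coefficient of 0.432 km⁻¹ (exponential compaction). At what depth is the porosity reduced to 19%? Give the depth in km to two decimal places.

Invert Athy's law: d = ln(phi₀/phi) / k
d = ln(0.56/0.19) / 0.432 = ln(2.947) / 0.432 = 1.0809 / 0.432 = 2.502 km

2.50 km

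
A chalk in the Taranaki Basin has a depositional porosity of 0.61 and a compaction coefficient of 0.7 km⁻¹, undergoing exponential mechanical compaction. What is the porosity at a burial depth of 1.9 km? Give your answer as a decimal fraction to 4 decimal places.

phi = phi₀·exp(−β·d) = 0.61 × exp(−0.7 × 1.9) = 0.61 × exp(−1.33)
  = 0.61 × 0.2645 = 0.1613

0.1613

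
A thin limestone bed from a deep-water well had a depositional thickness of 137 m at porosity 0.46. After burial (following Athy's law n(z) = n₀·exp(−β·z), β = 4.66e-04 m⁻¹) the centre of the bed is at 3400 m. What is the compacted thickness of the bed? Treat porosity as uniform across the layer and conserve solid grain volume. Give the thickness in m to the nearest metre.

Working in km (1 km = 1000 m; β in km⁻¹ = β in m⁻¹ × 1000):
Porosity at 3.4 km: n = 0.46·exp(−0.466×3.4) = 0.0943
Solid-volume conservation: h(1−n) = h₀(1−n₀) ⇒ h = h₀·(1−n₀)/(1−n)
h = 0.137 × (1 − 0.46)/(1 − 0.0943) = 0.137 × 0.5962 = 0.0817 km

82 m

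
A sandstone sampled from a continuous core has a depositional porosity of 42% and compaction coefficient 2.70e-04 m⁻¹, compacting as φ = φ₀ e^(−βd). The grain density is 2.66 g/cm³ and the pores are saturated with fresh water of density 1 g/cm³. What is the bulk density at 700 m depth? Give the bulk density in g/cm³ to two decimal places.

Working in km (1 km = 1000 m; β in km⁻¹ = β in m⁻¹ × 1000):
Porosity at depth: φ = 0.42·exp(−0.27×0.7) = 0.42×0.8278 = 0.3477
Bulk density: ρ_b = (1−φ)ρ_g + φ·ρ_f = 0.6523×2.66 + 0.3477×1
       = 1.735 + 0.348 = 2.083 g/cm³

2.08 g/cm³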